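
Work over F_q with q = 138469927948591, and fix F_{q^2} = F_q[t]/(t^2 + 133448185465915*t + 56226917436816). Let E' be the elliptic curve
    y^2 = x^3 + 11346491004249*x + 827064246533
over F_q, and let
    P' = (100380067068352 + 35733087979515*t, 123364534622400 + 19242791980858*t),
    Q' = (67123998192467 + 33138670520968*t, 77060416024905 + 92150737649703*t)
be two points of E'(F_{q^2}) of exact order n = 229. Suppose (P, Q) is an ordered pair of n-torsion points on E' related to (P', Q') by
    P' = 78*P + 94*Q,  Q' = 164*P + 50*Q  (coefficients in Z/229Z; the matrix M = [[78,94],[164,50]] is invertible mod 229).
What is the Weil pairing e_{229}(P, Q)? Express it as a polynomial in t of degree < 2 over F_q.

76185390645357 + 73650450528286*t

Under M = [[78,94],[164,50]] in GL_2(Z/229), e_{229}(P',Q') = e_{229}(P,Q)^(78*50-94*164 mod 229).
Hence e(P,Q) = e(P',Q')^{170} where 170 = 163^{-1} mod 229.
8-bit Miller (11100101) on E'/F_{138469927948591} with a'=11346491004249, b'=827064246533: accumulate tangent/chord ratios at Q'+S and P'+S'.
e_{229}(P',Q') = 61477025337873 + 65914911329222*t.
(61477025337873 + 65914911329222*t)^{170} mod (138469927948591,f) = 76185390645357 + 73650450528286*t.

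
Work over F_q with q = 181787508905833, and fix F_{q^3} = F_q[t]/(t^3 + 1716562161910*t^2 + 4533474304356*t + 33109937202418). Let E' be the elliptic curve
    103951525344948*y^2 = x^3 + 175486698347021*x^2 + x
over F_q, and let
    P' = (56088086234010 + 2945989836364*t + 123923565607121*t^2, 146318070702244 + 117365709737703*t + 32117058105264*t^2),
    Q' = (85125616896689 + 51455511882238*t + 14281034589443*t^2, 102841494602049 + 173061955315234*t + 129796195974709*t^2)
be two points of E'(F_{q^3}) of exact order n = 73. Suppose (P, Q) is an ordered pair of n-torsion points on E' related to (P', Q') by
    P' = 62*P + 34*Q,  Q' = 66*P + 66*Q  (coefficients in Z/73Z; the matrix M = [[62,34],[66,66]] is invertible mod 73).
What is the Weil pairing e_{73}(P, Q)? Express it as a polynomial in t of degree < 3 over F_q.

e_{73} is bilinear + alternating on E[73], so e_{73}(62*P + 34*Q, 66*P + 66*Q) = e_{73}(P,Q)^(62*66-34*66).
det(M) mod 73 = 23; its inverse in (Z/73)^* is 54 (check: 23*54 mod 73 = 1).
Undo Montgomery via alpha=168796688033568, beta=13857952959751: (a',b')=(127065539980326,39086923097808) over F_{181787508905833}.
n = 73 = (1001001)_2 (7 bits, wt 3); accumulate f_{73,P'}(Q'+S)/f_{73,P'}(S) along the 6-step ladder.
f_P(D_Q)/f_Q(D_P) = 177072342554591 + 177526220373370*t + 22733870490197*t^2.
Thus e_{73}(P,Q) = 75864661348572 + 22599804074459*t + 3232757458353*t^2.

75864661348572 + 22599804074459*t + 3232757458353*t^2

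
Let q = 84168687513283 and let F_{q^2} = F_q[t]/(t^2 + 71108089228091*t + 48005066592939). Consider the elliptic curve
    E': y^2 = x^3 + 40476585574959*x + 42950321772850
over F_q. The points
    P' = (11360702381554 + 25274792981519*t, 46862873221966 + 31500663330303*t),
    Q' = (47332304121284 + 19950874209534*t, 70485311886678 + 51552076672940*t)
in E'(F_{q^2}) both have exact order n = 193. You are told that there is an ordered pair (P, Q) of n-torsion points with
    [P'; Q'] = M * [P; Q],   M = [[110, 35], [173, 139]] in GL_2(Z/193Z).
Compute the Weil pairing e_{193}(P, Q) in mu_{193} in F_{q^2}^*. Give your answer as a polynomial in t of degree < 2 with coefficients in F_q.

55155503530201 + 57863774986951*t

Alternating bilinearity on E[193] (values in mu_{193} in F_{84168687513283^2}) gives e(P',Q') = e(P,Q)^det(M).
Inverting 164 mod 193: 173. Thus e_{193}(P,Q) = e(P',Q')^{173}.
Build f_{193,P'} and f_{193,Q'} via the 8-bit ladder of 193=11000001_2; evaluate at shifted divisors; quotient in F_{84168687513283^2}.
Miller gives e_{193}(P',Q') = 5612983741573 + 46856304240759*t in F_{84168687513283^2}.
Finally e_{193}(P,Q) = 55155503530201 + 57863774986951*t.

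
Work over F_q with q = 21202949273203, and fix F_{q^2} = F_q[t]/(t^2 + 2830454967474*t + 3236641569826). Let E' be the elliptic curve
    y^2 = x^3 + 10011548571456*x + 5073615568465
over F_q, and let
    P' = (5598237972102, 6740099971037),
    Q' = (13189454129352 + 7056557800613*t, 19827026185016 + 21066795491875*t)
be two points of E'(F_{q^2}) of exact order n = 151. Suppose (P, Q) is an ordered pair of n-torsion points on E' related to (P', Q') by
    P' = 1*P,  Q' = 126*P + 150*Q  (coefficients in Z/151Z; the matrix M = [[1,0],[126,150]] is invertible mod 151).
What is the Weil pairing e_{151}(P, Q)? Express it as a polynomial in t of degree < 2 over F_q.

2275505124284 + 10367683585889*t

e_{151}(aP+bQ,cP+dQ) = e_{151}(P,Q)^(ad-bc); with (a,b,c,d)=(1,0,126,150) this gives the det-151 law.
1*150 - 0*126 = 150; reduced mod 151: det = 150, inverse 150.
Build f_{151,P'} and f_{151,Q'} via the 8-bit ladder of 151=10010111_2; evaluate at shifted divisors; quotient in F_{21202949273203^2}.
e_{151}(P',Q') = 20881038670165 + 10835265687314*t.
Finally e_{151}(P,Q) = 2275505124284 + 10367683585889*t.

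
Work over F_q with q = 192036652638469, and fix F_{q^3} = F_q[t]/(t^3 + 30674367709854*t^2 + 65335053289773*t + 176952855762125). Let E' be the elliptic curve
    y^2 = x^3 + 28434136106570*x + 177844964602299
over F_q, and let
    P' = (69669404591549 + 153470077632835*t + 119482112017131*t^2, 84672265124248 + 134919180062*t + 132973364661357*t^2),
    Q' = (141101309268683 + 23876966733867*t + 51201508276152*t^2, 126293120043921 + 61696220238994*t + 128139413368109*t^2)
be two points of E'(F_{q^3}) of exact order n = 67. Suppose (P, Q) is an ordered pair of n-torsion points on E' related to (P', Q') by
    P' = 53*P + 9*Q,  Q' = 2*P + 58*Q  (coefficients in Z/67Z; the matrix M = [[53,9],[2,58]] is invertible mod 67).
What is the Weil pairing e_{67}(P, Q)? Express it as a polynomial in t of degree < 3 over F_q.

173924663527776 + 94627173673966*t + 163367036305203*t^2

The 67-Weil pairing on E[67] over F_{192036652638469} is alternating-bilinear: e_{67}(P',Q') = e_{67}(P,Q)^det(M).
det(M) mod 67 = 41; its inverse in (Z/67)^* is 18 (check: 41*18 mod 67 = 1).
n = 67 = (1000011)_2 (7 bits, wt 3); accumulate f_{67,P'}(Q'+S)/f_{67,P'}(S) along the 6-step ladder.
f_P(D_Q)/f_Q(D_P) = 17440891497668 + 118208944637350*t + 118206868965986*t^2.
Finally e_{67}(P,Q) = 173924663527776 + 94627173673966*t + 163367036305203*t^2.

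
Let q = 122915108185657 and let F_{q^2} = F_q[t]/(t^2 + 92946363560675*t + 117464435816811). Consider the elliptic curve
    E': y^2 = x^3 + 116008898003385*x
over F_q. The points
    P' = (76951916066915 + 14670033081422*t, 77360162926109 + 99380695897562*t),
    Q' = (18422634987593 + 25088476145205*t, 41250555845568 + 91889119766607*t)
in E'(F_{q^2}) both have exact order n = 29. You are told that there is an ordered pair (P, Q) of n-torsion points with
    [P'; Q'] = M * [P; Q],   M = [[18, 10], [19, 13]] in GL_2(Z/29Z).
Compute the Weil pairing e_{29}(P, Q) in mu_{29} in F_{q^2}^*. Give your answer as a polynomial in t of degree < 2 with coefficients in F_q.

69697061152683 + 40618458895017*t

Under M = [[18,10],[19,13]] in GL_2(Z/29), e_{29}(P',Q') = e_{29}(P,Q)^(18*13-10*19 mod 29).
18*13 - 10*19 = 44; reduced mod 29: det = 15, inverse 2.
5-bit Miller (11101) on E'/F_{122915108185657} with a'=116008898003385, b'=0: accumulate tangent/chord ratios at Q'+S and P'+S'.
Miller gives e_{29}(P',Q') = 55793038576720 + 33841351691074*t in F_{122915108185657^2}.
e_{29}(P,Q) = (55793038576720 + 33841351691074*t)^{2} = 69697061152683 + 40618458895017*t.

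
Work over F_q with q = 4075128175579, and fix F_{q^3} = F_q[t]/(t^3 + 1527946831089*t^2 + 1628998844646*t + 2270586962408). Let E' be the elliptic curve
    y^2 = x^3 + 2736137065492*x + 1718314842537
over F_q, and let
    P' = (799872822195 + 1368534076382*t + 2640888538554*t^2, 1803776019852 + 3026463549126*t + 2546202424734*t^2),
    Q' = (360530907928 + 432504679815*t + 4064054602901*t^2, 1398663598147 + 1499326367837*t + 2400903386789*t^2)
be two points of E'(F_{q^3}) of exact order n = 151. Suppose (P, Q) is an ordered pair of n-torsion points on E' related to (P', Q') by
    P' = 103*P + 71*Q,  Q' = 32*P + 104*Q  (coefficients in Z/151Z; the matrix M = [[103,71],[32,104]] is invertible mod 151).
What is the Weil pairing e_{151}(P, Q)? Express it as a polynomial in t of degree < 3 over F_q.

e_{151} is bilinear + alternating on E[151], so e_{151}(103*P + 71*Q, 32*P + 104*Q) = e_{151}(P,Q)^(103*104-71*32).
det(M) mod 151 = 135; its inverse in (Z/151)^* is 66 (check: 135*66 mod 151 = 1).
Build f_{151,P'} and f_{151,Q'} via the 8-bit ladder of 151=10010111_2; evaluate at shifted divisors; quotient in F_{4075128175579^3}.
e_{151}(P',Q') = 705292645251 + 2808768084415*t + 3053324934970*t^2.
(705292645251 + 2808768084415*t + 3053324934970*t^2)^{66} mod (4075128175579,f) = 3791868057503 + 1954750821475*t + 1560336033289*t^2.

3791868057503 + 1954750821475*t + 1560336033289*t^2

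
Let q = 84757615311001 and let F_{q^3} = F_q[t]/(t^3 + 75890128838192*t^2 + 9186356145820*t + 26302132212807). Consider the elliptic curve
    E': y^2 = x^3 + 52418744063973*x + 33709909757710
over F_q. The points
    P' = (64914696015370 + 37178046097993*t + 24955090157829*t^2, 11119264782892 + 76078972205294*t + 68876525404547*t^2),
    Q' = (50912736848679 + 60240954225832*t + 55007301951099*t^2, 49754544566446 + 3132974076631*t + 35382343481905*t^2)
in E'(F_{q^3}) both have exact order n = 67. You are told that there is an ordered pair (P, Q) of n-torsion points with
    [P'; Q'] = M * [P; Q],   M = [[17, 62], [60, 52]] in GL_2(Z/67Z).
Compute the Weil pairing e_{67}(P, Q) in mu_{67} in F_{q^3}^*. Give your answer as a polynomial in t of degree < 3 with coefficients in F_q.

e_{67}(aP+bQ,cP+dQ) = e_{67}(P,Q)^(ad-bc); with (a,b,c,d)=(17,62,60,52) this gives the det-67 law.
So e_{67}(P,Q) = e_{67}(P',Q')^{3}, since 45*3 = 1 mod 67.
Run Miller on y^2=x^3+52418744063973*x+33709909757710 over F_{84757615311001}: ladder 1000011 (7 bits); e = f_P(D_Q)/f_Q(D_P).
The quotient is 61773766955615 + 24631318961610*t + 82102394225513*t^2.
(61773766955615 + 24631318961610*t + 82102394225513*t^2)^{3} mod (84757615311001,f) = 27611768847685 + 23350756028499*t + 65360024787707*t^2.

27611768847685 + 23350756028499*t + 65360024787707*t^2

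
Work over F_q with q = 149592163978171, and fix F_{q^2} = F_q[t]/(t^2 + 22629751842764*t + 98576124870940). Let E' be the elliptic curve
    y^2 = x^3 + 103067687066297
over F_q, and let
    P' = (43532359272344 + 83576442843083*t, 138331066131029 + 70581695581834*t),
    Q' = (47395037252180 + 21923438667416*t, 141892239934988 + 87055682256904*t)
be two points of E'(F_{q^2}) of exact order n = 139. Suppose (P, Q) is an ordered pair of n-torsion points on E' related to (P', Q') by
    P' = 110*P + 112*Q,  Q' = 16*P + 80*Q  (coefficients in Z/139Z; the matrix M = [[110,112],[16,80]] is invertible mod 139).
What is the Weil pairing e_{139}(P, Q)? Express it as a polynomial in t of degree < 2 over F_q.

31707824836862 + 58272171233241*t

The 139-Weil pairing on E[139] over F_{149592163978171} is alternating-bilinear: e_{139}(P',Q') = e_{139}(P,Q)^det(M).
det(M) mod 139 = 58; its inverse in (Z/139)^* is 12 (check: 58*12 mod 139 = 1).
Miller loop for e_{139} over F_{149592163978171^2}: bits of 139 = 10001011; 7 double steps + 3 add steps, l/v at each.
f_P(D_Q)/f_Q(D_P) = 16940325329018 + 59360568466490*t.
Hence e(P,Q) = 31707824836862 + 58272171233241*t in F_{149592163978171^2}^*.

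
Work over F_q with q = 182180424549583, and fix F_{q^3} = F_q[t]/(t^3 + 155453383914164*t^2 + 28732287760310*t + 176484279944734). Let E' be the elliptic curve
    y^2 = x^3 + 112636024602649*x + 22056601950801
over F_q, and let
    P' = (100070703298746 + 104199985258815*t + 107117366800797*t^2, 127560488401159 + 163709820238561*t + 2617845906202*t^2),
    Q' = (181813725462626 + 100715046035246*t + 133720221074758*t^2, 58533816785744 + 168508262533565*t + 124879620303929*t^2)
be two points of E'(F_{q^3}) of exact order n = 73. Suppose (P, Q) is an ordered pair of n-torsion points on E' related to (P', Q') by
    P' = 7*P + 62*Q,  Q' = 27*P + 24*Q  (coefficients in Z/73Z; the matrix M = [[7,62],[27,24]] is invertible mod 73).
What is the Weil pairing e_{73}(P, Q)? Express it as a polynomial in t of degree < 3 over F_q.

e_{73}(aP+bQ,cP+dQ) = e_{73}(P,Q)^(ad-bc); with (a,b,c,d)=(7,62,27,24) this gives the det-73 law.
det(M) mod 73 = 27; its inverse in (Z/73)^* is 46 (check: 27*46 mod 73 = 1).
Double-and-add over 1001001: 7-1 doublings, 3-1 additions; each step l_{T,T}/v_{2T} or l_{T,P'}/v at Q'+S for random S.
e_{73}(P',Q') = 9819289857688 + 44424614313980*t + 143327677517951*t^2.
(9819289857688 + 44424614313980*t + 143327677517951*t^2)^{46} mod (182180424549583,f) = 173647100659322 + 178840229607357*t + 95526396063788*t^2.

173647100659322 + 178840229607357*t + 95526396063788*t^2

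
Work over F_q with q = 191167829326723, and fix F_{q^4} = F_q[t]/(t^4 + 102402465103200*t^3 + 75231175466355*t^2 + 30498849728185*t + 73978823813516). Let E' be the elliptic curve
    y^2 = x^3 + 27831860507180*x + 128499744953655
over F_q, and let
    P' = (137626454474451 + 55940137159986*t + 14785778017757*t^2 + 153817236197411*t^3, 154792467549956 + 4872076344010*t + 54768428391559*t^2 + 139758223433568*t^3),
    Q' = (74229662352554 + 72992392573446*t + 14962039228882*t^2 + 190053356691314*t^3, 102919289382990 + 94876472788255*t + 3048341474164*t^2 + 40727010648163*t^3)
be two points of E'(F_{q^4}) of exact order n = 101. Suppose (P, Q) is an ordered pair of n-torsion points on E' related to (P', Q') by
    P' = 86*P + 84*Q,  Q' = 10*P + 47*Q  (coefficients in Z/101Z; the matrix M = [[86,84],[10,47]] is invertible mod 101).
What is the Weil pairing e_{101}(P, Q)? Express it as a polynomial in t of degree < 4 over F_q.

179071112139248 + 56291404759384*t + 7792567275714*t^2 + 36489986366243*t^3

e_{101}(aP+bQ,cP+dQ) = e_{101}(P,Q)^(ad-bc); with (a,b,c,d)=(86,84,10,47) this gives the det-101 law.
So e_{101}(P,Q) = e_{101}(P',Q')^{37}, since 71*37 = 1 mod 101.
Miller loop for e_{101} over F_{191167829326723^4}: bits of 101 = 1100101; 6 double steps + 3 add steps, l/v at each.
f_P(D_Q)/f_Q(D_P) = 103834223974393 + 37028945619746*t + 158037232171996*t^2 + 18305592365881*t^3.
Raise to 37: e(P,Q) = 179071112139248 + 56291404759384*t + 7792567275714*t^2 + 36489986366243*t^3 in mu_{101}.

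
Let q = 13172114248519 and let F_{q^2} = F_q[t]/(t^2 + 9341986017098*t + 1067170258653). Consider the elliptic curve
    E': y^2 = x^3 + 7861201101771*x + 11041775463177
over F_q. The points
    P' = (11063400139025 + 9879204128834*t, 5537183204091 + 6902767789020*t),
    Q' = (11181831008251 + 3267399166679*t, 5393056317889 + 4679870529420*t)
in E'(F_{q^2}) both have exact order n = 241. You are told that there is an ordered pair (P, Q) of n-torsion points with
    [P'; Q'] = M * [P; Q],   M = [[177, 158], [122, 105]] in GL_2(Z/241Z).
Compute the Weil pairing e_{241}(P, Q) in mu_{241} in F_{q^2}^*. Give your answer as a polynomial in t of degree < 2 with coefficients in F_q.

The 241-Weil pairing on E[241] over F_{13172114248519} is alternating-bilinear: e_{241}(P',Q') = e_{241}(P,Q)^det(M).
det M = 177*105 - 158*122 = -691 = 32 (mod 241); 32^{-1} = 113 (mod 241).
8-bit Miller (11110001) on E'/F_{13172114248519} with a'=7861201101771, b'=11041775463177: accumulate tangent/chord ratios at Q'+S and P'+S'.
Result: e(P',Q') = 5885376515993 + 12229164986413*t.
e_{241}(P,Q) = (5885376515993 + 12229164986413*t)^{113} = 13015868667481 + 8491330469306*t.

13015868667481 + 8491330469306*t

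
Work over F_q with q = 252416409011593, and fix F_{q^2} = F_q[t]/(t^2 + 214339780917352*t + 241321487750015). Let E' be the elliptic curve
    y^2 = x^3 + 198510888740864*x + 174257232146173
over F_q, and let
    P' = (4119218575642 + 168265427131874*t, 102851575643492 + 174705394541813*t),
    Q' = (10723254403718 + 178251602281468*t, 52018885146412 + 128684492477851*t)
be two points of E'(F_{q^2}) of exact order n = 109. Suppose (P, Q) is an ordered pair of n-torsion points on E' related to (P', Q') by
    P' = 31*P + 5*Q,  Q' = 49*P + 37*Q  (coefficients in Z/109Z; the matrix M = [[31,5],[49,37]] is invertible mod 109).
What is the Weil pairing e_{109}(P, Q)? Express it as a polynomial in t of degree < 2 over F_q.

248229394822135 + 150329121636648*t

Under M = [[31,5],[49,37]] in GL_2(Z/109), e_{109}(P',Q') = e_{109}(P,Q)^(31*37-5*49 mod 109).
det(M) mod 109 = 30; its inverse in (Z/109)^* is 40 (check: 30*40 mod 109 = 1).
Run Miller on y^2=x^3+198510888740864*x+174257232146173 over F_{252416409011593}: ladder 1101101 (7 bits); e = f_P(D_Q)/f_Q(D_P).
f_P(D_Q)/f_Q(D_P) = 115156699563137 + 59605785555295*t.
Hence e(P,Q) = 248229394822135 + 150329121636648*t in F_{252416409011593^2}^*.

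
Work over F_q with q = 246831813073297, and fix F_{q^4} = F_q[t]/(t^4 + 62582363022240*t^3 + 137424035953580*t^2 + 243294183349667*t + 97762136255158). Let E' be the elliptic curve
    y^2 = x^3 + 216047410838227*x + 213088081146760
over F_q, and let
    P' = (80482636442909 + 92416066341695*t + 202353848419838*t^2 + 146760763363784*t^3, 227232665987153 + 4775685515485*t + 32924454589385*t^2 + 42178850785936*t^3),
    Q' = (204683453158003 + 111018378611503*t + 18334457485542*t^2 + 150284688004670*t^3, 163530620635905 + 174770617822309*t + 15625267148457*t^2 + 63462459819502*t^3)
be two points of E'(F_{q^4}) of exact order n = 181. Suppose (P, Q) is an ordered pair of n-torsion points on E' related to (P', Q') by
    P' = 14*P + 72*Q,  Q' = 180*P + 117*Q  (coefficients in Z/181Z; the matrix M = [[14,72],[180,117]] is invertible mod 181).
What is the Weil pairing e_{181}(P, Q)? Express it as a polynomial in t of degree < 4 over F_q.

166786529185812 + 11265781915060*t + 6019396342085*t^2 + 38574691980589*t^3

Since e_{181}(P,P)=e_{181}(Q,Q)=1 and e_{181}(Q,P)=e_{181}(P,Q)^{-1}, expanding e_{181}(14*P + 72*Q,180*P + 117*Q) leaves e(P,Q)^det(M).
det(M) mod 181 = 81; its inverse in (Z/181)^* is 38 (check: 81*38 mod 181 = 1).
Run Miller on y^2=x^3+216047410838227*x+213088081146760 over F_{246831813073297}: ladder 10110101 (8 bits); e = f_P(D_Q)/f_Q(D_P).
So e_{181}(P',Q') = 179916068912542 + 160011443381976*t + 40641709706494*t^2 + 165691816176151*t^3.
(179916068912542 + 160011443381976*t + 40641709706494*t^2 + 165691816176151*t^3)^{38} mod (246831813073297,f) = 166786529185812 + 11265781915060*t + 6019396342085*t^2 + 38574691980589*t^3.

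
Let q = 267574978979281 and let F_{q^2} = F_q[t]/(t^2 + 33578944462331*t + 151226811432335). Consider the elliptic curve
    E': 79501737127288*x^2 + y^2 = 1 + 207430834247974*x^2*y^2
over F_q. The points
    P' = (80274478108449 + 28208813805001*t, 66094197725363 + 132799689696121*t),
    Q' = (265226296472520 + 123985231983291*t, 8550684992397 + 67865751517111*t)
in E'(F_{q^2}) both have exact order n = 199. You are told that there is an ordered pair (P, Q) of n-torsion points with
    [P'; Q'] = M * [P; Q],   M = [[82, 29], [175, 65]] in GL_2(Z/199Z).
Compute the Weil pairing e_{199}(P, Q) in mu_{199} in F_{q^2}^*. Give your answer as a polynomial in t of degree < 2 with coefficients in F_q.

e_{199} is bilinear + alternating on E[199], so e_{199}(82*P + 29*Q, 175*P + 65*Q) = e_{199}(P,Q)^(82*65-29*175).
det(M) mod 199 = 56; its inverse in (Z/199)^* is 32 (check: 56*32 mod 199 = 1).
Map (x,y)_Ed via u=(1+y)/(1-y), v=(1+y)/((1-y)x) to Montgomery A=87875220940368,B=222256782209649; then to (a',b')=(233825024354263,84730721277437).
Miller loop for e_{199} over F_{267574978979281^2}: bits of 199 = 11000111; 7 double steps + 4 add steps, l/v at each.
Result: e(P',Q') = 249605710733173 + 251508230807986*t.
(249605710733173 + 251508230807986*t)^{32} mod (267574978979281,f) = 242263963214728 + 213448464708298*t.

242263963214728 + 213448464708298*t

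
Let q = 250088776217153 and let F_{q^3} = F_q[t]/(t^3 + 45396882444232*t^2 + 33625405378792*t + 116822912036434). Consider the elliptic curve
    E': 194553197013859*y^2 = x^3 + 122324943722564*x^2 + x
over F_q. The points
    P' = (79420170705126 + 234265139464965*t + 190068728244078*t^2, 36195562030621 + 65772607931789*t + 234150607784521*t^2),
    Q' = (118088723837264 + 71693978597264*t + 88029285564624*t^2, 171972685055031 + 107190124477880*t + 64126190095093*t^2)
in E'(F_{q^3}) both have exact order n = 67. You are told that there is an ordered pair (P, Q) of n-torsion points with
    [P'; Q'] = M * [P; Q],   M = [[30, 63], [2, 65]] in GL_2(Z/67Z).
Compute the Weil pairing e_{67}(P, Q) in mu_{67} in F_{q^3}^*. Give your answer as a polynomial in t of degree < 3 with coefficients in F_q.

183694505365420 + 178065819081239*t + 151440708363927*t^2

Under M = [[30,63],[2,65]] in GL_2(Z/67), e_{67}(P',Q') = e_{67}(P,Q)^(30*65-63*2 mod 67).
Hence e(P,Q) = e(P',Q')^{9} where 9 = 15^{-1} mod 67.
Montgomery->Weierstrass: x_W = 61369801854367*x+147247675417748, y_W=61369801854367*y on F_{250088776217153}; lands on y^2=x^3+130762273512366*x+3729580635426.
7-bit Miller (1000011) on E'/F_{250088776217153} with a'=130762273512366, b'=3729580635426: accumulate tangent/chord ratios at Q'+S and P'+S'.
f_P(D_Q)/f_Q(D_P) = 94905547846388 + 28468304895970*t + 87134125160062*t^2.
Thus e_{67}(P,Q) = 183694505365420 + 178065819081239*t + 151440708363927*t^2.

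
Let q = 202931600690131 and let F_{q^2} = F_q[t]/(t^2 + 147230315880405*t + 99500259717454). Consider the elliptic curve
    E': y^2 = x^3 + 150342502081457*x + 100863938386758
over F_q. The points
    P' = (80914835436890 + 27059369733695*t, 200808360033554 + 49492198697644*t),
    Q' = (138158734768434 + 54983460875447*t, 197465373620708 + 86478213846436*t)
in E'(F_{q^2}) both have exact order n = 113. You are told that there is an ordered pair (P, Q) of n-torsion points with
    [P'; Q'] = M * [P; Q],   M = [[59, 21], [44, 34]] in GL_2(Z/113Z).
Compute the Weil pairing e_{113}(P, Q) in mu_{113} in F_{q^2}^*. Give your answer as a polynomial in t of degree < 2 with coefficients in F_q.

e_{113}(aP+bQ,cP+dQ) = e_{113}(P,Q)^(ad-bc); with (a,b,c,d)=(59,21,44,34) this gives the det-113 law.
Inverting 65 mod 113: 40. Thus e_{113}(P,Q) = e(P',Q')^{40}.
7-bit Miller (1110001) on E'/F_{202931600690131} with a'=150342502081457, b'=100863938386758: accumulate tangent/chord ratios at Q'+S and P'+S'.
The quotient is 158568158572291 + 10174141206301*t.
Hence e(P,Q) = 168142569990956 + 107969543198785*t in F_{202931600690131^2}^*.

168142569990956 + 107969543198785*t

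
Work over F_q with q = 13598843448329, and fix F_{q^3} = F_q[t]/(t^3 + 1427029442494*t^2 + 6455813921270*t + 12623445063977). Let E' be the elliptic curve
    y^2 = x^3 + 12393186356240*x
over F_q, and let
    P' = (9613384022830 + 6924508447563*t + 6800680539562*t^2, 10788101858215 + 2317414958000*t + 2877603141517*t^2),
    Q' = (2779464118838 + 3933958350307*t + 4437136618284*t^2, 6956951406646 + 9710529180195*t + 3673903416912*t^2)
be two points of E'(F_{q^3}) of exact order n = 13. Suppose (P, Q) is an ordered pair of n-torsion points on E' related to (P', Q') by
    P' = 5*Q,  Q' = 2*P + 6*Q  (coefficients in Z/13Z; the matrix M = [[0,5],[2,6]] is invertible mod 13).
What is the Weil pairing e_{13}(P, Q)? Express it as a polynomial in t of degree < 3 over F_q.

11275380888145 + 7089662781948*t + 2533782244269*t^2

Alternating bilinearity on E[13] (values in mu_{13} in F_{13598843448329^3}) gives e(P',Q') = e(P,Q)^det(M).
Hence e(P,Q) = e(P',Q')^{9} where 9 = 3^{-1} mod 13.
4-bit Miller (1101) on E'/F_{13598843448329} with a'=12393186356240, b'=0: accumulate tangent/chord ratios at Q'+S and P'+S'.
Miller gives e_{13}(P',Q') = 2342051673575 + 4771395501326*t + 11870577439472*t^2 in F_{13598843448329^3}.
Raise to 9: e(P,Q) = 11275380888145 + 7089662781948*t + 2533782244269*t^2 in mu_{13}.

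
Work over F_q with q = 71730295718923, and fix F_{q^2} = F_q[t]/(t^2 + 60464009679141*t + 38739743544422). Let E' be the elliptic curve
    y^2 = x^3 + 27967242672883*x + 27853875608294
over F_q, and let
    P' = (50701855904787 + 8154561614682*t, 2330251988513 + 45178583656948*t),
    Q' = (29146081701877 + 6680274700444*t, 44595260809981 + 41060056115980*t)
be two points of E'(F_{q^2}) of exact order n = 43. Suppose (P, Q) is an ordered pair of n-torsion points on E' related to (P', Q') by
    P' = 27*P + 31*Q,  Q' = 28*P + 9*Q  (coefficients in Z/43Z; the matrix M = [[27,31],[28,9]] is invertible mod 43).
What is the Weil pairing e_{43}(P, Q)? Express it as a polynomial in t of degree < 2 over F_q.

59420896121044 + 71654918696405*t

Alternating bilinearity on E[43] (values in mu_{43} in F_{71730295718923^2}) gives e(P',Q') = e(P,Q)^det(M).
27*9 - 31*28 = -625; reduced mod 43: det = 20, inverse 28.
6-bit Miller (101011) on E'/F_{71730295718923} with a'=27967242672883, b'=27853875608294: accumulate tangent/chord ratios at Q'+S and P'+S'.
The quotient is 70060604183745 + 18695105604501*t.
Raise to 28: e(P,Q) = 59420896121044 + 71654918696405*t in mu_{43}.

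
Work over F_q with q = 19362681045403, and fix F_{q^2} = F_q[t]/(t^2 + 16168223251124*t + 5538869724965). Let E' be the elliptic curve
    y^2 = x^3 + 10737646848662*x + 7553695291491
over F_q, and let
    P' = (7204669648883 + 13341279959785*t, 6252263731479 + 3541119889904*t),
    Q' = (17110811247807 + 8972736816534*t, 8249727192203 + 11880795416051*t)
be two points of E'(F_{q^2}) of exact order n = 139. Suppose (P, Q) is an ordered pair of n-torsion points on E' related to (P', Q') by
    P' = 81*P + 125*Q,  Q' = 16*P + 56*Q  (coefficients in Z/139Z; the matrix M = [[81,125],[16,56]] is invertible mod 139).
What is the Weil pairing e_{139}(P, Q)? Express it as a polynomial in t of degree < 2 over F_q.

The 139-Weil pairing on E[139] over F_{19362681045403} is alternating-bilinear: e_{139}(P',Q') = e_{139}(P,Q)^det(M).
det M = 81*56 - 125*16 = 2536 = 34 (mod 139); 34^{-1} = 45 (mod 139).
Miller loop for e_{139} over F_{19362681045403^2}: bits of 139 = 10001011; 7 double steps + 3 add steps, l/v at each.
e_{139}(P',Q') = 15975567847116 + 7285761152691*t.
Raise to 45: e(P,Q) = 282731536999 + 14040022727960*t in mu_{139}.

282731536999 + 14040022727960*t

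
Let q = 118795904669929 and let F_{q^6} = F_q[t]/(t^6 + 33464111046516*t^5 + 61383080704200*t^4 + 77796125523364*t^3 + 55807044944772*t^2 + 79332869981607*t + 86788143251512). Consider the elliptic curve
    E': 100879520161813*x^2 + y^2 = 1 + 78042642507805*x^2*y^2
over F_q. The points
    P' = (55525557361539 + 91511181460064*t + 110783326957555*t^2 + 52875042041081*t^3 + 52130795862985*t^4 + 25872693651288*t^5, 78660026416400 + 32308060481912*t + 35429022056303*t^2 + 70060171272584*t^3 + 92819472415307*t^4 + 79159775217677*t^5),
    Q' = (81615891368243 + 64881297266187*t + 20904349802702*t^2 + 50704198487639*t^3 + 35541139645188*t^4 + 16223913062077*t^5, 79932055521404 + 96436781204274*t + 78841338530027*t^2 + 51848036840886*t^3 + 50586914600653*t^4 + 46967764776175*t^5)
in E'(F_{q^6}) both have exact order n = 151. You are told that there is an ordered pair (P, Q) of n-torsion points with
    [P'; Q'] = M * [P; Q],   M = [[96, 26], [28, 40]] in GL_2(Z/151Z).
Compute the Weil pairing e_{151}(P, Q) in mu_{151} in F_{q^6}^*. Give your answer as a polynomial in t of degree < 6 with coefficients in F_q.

Since e_{151}(P,P)=e_{151}(Q,Q)=1 and e_{151}(Q,P)=e_{151}(P,Q)^{-1}, expanding e_{151}(96*P + 26*Q,28*P + 40*Q) leaves e(P,Q)^det(M).
det(M) mod 151 = 92; its inverse in (Z/151)^* is 87 (check: 92*87 mod 151 = 1).
Map (x,y)_Ed via u=(1+y)/(1-y), v=(1+y)/((1-y)x) to Montgomery A=44029080794355,B=101313572889198; then to (a',b')=(69558106249922,90434275671812).
Build f_{151,P'} and f_{151,Q'} via the 8-bit ladder of 151=10010111_2; evaluate at shifted divisors; quotient in F_{118795904669929^6}.
Result: e(P',Q') = 43656070666652 + 64101530517883*t + 108596651471762*t^2 + 111974496339460*t^3 + 52866207691602*t^4 + 91989966675268*t^5.
Finally e_{151}(P,Q) = 72396630587040 + 60601709778391*t + 38393319500800*t^2 + 37188567001769*t^3 + 27933918411536*t^4 + 58410666243676*t^5.

72396630587040 + 60601709778391*t + 38393319500800*t^2 + 37188567001769*t^3 + 27933918411536*t^4 + 58410666243676*t^5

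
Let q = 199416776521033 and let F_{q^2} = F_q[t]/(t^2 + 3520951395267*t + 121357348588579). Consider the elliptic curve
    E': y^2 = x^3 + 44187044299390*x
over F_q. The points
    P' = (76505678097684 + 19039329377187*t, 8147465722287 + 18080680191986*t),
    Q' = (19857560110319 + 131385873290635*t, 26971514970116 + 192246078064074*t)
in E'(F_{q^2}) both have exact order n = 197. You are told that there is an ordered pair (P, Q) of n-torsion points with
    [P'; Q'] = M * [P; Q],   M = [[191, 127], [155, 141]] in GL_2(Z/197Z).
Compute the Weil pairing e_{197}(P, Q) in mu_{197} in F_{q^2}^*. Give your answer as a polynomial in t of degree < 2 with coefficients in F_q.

e_{197} is bilinear + alternating on E[197], so e_{197}(191*P + 127*Q, 155*P + 141*Q) = e_{197}(P,Q)^(191*141-127*155).
Hence e(P,Q) = e(P',Q')^{142} where 142 = 154^{-1} mod 197.
Double-and-add over 11000101: 8-1 doublings, 4-1 additions; each step l_{T,T}/v_{2T} or l_{T,P'}/v at Q'+S for random S.
e_{197}(P',Q') = 64442711548616 + 193295156512391*t.
Finally e_{197}(P,Q) = 171667884115254 + 447781233856*t.

171667884115254 + 447781233856*t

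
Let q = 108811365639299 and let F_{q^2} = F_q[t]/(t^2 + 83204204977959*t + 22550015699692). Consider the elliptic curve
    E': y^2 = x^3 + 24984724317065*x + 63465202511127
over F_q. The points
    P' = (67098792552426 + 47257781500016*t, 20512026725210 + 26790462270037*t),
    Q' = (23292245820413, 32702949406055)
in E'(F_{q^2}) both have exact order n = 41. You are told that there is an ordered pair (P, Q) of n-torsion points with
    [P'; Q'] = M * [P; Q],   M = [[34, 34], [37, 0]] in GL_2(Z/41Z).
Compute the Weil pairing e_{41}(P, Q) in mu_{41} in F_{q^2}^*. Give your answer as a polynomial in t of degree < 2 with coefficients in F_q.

26253811371820 + 14900101708146*t

Under M = [[34,34],[37,0]] in GL_2(Z/41), e_{41}(P',Q') = e_{41}(P,Q)^(34*0-34*37 mod 41).
Hence e(P,Q) = e(P',Q')^{19} where 19 = 13^{-1} mod 41.
Miller loop for e_{41} over F_{108811365639299^2}: bits of 41 = 101001; 5 double steps + 2 add steps, l/v at each.
e_{41}(P',Q') = 98061967389703 + 96281099644869*t.
Thus e_{41}(P,Q) = 26253811371820 + 14900101708146*t.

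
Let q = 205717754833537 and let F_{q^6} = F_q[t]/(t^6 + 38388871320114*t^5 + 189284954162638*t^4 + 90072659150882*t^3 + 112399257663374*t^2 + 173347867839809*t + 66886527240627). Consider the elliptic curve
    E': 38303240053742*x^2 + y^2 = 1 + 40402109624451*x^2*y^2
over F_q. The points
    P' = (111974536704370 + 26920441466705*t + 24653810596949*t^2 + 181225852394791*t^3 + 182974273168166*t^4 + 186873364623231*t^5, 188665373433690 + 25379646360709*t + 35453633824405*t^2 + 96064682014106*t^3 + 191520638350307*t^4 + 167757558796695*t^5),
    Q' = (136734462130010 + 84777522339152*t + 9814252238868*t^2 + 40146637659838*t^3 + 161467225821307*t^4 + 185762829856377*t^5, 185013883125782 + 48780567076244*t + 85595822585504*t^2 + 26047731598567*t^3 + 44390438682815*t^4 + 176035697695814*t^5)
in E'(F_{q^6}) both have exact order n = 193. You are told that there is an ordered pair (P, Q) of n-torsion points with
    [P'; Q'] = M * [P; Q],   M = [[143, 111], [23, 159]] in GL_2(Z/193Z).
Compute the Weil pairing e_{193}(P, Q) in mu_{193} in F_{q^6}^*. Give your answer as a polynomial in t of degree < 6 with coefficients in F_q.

e_{193}(aP+bQ,cP+dQ) = e_{193}(P,Q)^(ad-bc); with (a,b,c,d)=(143,111,23,159) this gives the det-193 law.
Hence e(P,Q) = e(P',Q')^{81} where 81 = 112^{-1} mod 193.
Edwards->Montgomery: u=(1+y)/(1-y), v=u/x -> 202594952016617v^2=u^3+131891039000730u^2+u; then x_W=50904721315707u+47403850751955: y^2=x^3+191094547338543*x+40537117440087.
n = 193 = (11000001)_2 (8 bits, wt 3); accumulate f_{193,P'}(Q'+S)/f_{193,P'}(S) along the 7-step ladder.
Miller gives e_{193}(P',Q') = 161816642279877 + 198378901751394*t + 133193046359479*t^2 + 180498942229201*t^3 + 95623430965808*t^4 + 73869547114540*t^5 in F_{205717754833537^6}.
Raise to 81: e(P,Q) = 160031791044912 + 54943366917856*t + 88132736510690*t^2 + 87379298112314*t^3 + 10407814215617*t^4 + 170853101893812*t^5 in mu_{193}.

160031791044912 + 54943366917856*t + 88132736510690*t^2 + 87379298112314*t^3 + 10407814215617*t^4 + 170853101893812*t^5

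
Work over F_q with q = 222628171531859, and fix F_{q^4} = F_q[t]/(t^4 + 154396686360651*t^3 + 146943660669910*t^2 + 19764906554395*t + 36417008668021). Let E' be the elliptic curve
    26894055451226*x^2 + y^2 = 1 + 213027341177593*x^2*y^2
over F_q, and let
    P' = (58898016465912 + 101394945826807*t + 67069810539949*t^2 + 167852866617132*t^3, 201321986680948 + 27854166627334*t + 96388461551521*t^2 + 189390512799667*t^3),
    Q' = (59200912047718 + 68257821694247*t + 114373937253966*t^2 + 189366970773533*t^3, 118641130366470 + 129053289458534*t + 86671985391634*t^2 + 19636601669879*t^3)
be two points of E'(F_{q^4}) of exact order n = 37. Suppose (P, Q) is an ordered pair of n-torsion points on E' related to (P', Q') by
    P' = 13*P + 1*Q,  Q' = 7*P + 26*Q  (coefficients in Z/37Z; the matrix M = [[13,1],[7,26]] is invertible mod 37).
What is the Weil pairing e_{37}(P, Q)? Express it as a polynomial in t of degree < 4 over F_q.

14301968755184 + 202224587842697*t + 38230821630930*t^2 + 39847435544178*t^3

e_{37}(aP+bQ,cP+dQ) = e_{37}(P,Q)^(ad-bc); with (a,b,c,d)=(13,1,7,26) this gives the det-37 law.
Hence e(P,Q) = e(P',Q')^{18} where 18 = 35^{-1} mod 37.
Edwards->Montgomery: u=(1+y)/(1-y), v=u/x -> 83766995720874v^2=u^3+2256864509781u^2+u; then x_W=9123721451373u+151300985204066: y^2=x^3+123596963208049*x+85717281037670.
Build f_{37,P'} and f_{37,Q'} via the 6-bit ladder of 37=100101_2; evaluate at shifted divisors; quotient in F_{222628171531859^4}.
Result: e(P',Q') = 219215612528081 + 101198360550716*t + 47036516355897*t^2 + 19775335709360*t^3.
Raise to 18: e(P,Q) = 14301968755184 + 202224587842697*t + 38230821630930*t^2 + 39847435544178*t^3 in mu_{37}.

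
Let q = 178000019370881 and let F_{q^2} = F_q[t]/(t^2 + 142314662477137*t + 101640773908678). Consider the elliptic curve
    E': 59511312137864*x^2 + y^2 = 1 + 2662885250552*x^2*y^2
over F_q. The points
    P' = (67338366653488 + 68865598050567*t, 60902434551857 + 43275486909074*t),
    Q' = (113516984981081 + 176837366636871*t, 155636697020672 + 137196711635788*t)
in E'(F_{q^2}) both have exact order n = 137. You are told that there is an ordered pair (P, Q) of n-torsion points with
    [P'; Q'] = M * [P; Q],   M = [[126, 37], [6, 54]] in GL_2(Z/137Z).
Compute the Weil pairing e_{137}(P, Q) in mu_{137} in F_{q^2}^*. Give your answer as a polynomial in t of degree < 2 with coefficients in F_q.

1300103356584 + 22549049181177*t

e_{137} is bilinear + alternating on E[137], so e_{137}(126*P + 37*Q, 6*P + 54*Q) = e_{137}(P,Q)^(126*54-37*6).
Inverting 6 mod 137: 23. Thus e_{137}(P,Q) = e(P',Q')^{23}.
Map (x,y)_Ed via u=(1+y)/(1-y), v=(1+y)/((1-y)x) to Montgomery A=112867201441094,B=16275579238309; then to (a',b')=(99035258421109,137274617746661).
Run Miller on y^2=x^3+99035258421109*x+137274617746661 over F_{178000019370881}: ladder 10001001 (8 bits); e = f_P(D_Q)/f_Q(D_P).
f_P(D_Q)/f_Q(D_P) = 66899083163160 + 69146678549918*t.
Raise to 23: e(P,Q) = 1300103356584 + 22549049181177*t in mu_{137}.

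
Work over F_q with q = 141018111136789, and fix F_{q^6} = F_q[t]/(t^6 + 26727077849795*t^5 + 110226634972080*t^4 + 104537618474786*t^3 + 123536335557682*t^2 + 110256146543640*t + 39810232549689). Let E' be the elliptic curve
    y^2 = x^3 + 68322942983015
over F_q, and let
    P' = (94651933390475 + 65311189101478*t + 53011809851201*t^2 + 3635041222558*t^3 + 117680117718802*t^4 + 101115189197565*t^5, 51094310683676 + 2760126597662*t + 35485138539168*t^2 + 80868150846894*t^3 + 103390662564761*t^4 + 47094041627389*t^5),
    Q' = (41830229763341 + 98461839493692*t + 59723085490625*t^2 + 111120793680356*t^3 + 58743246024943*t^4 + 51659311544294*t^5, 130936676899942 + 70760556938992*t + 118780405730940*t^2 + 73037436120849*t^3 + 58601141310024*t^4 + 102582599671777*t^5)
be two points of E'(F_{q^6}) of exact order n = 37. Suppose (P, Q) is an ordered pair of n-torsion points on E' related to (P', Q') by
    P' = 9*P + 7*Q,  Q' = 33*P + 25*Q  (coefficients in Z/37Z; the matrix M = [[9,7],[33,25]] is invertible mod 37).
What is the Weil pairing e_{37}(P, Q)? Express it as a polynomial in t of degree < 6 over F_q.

79211457003396 + 112134222875593*t + 103563832186917*t^2 + 48376136353037*t^3 + 87938254604265*t^4 + 117453141204173*t^5

Under M = [[9,7],[33,25]] in GL_2(Z/37), e_{37}(P',Q') = e_{37}(P,Q)^(9*25-7*33 mod 37).
det(M) mod 37 = 31; its inverse in (Z/37)^* is 6 (check: 31*6 mod 37 = 1).
Run Miller on y^2=x^3+68322942983015 over F_{141018111136789}: ladder 100101 (6 bits); e = f_P(D_Q)/f_Q(D_P).
The quotient is 5808232329464 + 55343675074437*t + 38392043662240*t^2 + 134303397642118*t^3 + 16450687333082*t^4 + 133568316058695*t^5.
e_{37}(P,Q) = (5808232329464 + 55343675074437*t + 38392043662240*t^2 + 134303397642118*t^3 + 16450687333082*t^4 + 133568316058695*t^5)^{6} = 79211457003396 + 112134222875593*t + 103563832186917*t^2 + 48376136353037*t^3 + 87938254604265*t^4 + 117453141204173*t^5.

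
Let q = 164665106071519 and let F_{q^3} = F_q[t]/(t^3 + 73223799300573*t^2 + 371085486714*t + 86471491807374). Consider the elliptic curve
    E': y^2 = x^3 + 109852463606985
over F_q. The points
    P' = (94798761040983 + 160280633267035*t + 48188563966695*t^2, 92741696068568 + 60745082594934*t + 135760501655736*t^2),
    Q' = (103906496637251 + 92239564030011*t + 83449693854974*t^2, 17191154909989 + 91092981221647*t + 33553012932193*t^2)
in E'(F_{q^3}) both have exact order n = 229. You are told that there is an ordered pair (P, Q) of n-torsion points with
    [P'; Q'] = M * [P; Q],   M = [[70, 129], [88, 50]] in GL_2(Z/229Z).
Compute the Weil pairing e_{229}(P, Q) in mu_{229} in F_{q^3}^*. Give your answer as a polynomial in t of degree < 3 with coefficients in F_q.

40222949719930 + 83569172726667*t + 68474194917556*t^2

Alternating bilinearity on E[229] (values in mu_{229} in F_{164665106071519^3}) gives e(P',Q') = e(P,Q)^det(M).
So e_{229}(P,Q) = e_{229}(P',Q')^{170}, since 163*170 = 1 mod 229.
n = 229 = (11100101)_2 (8 bits, wt 5); accumulate f_{229,P'}(Q'+S)/f_{229,P'}(S) along the 7-step ladder.
Miller gives e_{229}(P',Q') = 111513448416691 + 66856923530410*t + 108130805262665*t^2 in F_{164665106071519^3}.
Hence e(P,Q) = 40222949719930 + 83569172726667*t + 68474194917556*t^2 in F_{164665106071519^3}^*.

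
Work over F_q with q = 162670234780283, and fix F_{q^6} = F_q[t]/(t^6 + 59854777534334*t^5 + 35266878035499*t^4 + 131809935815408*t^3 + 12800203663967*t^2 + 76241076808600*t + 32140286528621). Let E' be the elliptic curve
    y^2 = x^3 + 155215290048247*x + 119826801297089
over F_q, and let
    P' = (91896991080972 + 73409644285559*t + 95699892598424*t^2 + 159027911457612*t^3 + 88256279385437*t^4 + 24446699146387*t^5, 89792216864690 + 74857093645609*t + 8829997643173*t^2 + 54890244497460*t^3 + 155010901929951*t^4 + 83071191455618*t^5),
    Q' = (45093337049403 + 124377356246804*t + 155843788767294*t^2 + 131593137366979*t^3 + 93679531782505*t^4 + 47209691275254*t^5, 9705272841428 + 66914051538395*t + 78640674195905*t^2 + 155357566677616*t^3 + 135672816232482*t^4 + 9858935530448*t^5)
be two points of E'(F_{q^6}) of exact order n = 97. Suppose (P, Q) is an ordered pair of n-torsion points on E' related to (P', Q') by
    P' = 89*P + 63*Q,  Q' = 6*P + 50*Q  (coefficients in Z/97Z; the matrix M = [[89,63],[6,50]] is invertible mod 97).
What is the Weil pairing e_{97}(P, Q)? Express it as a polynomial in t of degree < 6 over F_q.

151904263269501 + 101769634172751*t + 128516573611394*t^2 + 57733579898973*t^3 + 134060578760584*t^4 + 51710800045847*t^5

Since e_{97}(P,P)=e_{97}(Q,Q)=1 and e_{97}(Q,P)=e_{97}(P,Q)^{-1}, expanding e_{97}(89*P + 63*Q,6*P + 50*Q) leaves e(P,Q)^det(M).
89*50 - 63*6 = 4072; reduced mod 97: det = 95, inverse 48.
n = 97 = (1100001)_2 (7 bits, wt 3); accumulate f_{97,P'}(Q'+S)/f_{97,P'}(S) along the 6-step ladder.
f_P(D_Q)/f_Q(D_P) = 58970016673798 + 81334597315263*t + 133609067754219*t^2 + 62293571494408*t^3 + 126563378865324*t^4 + 78355021024222*t^5.
Thus e_{97}(P,Q) = 151904263269501 + 101769634172751*t + 128516573611394*t^2 + 57733579898973*t^3 + 134060578760584*t^4 + 51710800045847*t^5.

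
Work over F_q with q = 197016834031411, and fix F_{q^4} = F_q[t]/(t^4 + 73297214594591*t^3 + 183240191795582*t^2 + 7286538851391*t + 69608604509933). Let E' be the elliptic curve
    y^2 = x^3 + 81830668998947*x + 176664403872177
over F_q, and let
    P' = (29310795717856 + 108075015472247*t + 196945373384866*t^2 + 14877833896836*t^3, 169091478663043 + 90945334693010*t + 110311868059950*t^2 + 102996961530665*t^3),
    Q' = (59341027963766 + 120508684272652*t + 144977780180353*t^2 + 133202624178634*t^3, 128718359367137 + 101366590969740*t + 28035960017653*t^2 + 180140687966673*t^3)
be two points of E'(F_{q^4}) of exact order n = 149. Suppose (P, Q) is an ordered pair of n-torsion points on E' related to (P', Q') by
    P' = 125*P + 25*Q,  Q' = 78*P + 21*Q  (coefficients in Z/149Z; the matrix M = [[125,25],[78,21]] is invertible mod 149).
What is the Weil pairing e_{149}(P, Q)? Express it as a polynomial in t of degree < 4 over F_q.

Since e_{149}(P,P)=e_{149}(Q,Q)=1 and e_{149}(Q,P)=e_{149}(P,Q)^{-1}, expanding e_{149}(125*P + 25*Q,78*P + 21*Q) leaves e(P,Q)^det(M).
det(M) mod 149 = 79; its inverse in (Z/149)^* is 83 (check: 79*83 mod 149 = 1).
Build f_{149,P'} and f_{149,Q'} via the 8-bit ladder of 149=10010101_2; evaluate at shifted divisors; quotient in F_{197016834031411^4}.
The quotient is 119983728307381 + 60249304312663*t + 31499061543567*t^2 + 184558415602844*t^3.
Raise to 83: e(P,Q) = 104256139822502 + 43947327353793*t + 105891196962026*t^2 + 53838296058392*t^3 in mu_{149}.

104256139822502 + 43947327353793*t + 105891196962026*t^2 + 53838296058392*t^3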